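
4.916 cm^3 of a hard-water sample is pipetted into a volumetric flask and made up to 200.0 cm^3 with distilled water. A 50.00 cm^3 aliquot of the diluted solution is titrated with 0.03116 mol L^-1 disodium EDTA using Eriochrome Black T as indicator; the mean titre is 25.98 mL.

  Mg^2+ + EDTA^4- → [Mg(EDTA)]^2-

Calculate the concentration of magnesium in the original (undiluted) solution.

0.6587 mol/L

n(EDTA) = 0.02598 × 0.03116 = 8.095 × 10^-4 mol
n(Mg2+) in the aliquot = 8.095 × 10^-4 mol (1:1 ratio)
[Mg2+]_dilute = 8.095 × 10^-4 / 0.05000 = 0.01619 mol/L
Dilution factor = 200.0 / 4.916 = 40.68
[Mg2+]_stock = 0.01619 × 40.68 = 0.6587 mol/L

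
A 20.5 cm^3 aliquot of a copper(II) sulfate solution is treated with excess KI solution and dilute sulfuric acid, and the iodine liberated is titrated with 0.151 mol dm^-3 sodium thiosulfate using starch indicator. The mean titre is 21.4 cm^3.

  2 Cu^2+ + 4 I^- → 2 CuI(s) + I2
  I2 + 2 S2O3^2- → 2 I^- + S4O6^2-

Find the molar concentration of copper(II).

n(S2O3^2-) = 0.0214 × 0.151 = 3.23 × 10^-3 mol
n(I2) = n(S2O3^2-)/2 = 1.62 × 10^-3 mol
From the 2:1 ratio, n(Cu2+) in the aliquot = 2/1 × 1.62 × 10^-3 = 3.23 × 10^-3 mol
[Cu2+] = 3.23 × 10^-3 / 0.0205 = 0.158 mol/L

0.158 mol/L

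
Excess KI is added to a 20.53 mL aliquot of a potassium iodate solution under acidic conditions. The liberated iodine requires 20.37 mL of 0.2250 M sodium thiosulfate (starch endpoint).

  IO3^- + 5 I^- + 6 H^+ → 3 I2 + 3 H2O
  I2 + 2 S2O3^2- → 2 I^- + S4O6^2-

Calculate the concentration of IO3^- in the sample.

0.03721 M

n(S2O3^2-) = 0.02037 × 0.2250 = 4.583 × 10^-3 mol
n(I2) = n(S2O3^2-)/2 = 2.292 × 10^-3 mol
From the 1:3 ratio, n(IO3^-) in the aliquot = 1/3 × 2.292 × 10^-3 = 7.639 × 10^-4 mol
[IO3^-] = 7.639 × 10^-4 / 0.02053 = 0.03721 mol/L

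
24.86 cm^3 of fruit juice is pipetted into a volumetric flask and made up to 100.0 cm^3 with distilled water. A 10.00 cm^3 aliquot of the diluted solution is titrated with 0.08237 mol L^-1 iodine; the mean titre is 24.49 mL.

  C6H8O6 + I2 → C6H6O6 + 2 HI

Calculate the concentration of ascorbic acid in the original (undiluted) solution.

n(I2) = 0.02449 × 0.08237 = 2.017 × 10^-3 mol
n(C6H8O6) in the aliquot = 2.017 × 10^-3 mol (1:1 ratio)
[C6H8O6]_dilute = 2.017 × 10^-3 / 0.01000 = 0.2017 mol/L
Dilution factor = 100.0 / 24.86 = 4.023
[C6H8O6]_stock = 0.2017 × 4.023 = 0.8114 mol/L

0.8114 mol/L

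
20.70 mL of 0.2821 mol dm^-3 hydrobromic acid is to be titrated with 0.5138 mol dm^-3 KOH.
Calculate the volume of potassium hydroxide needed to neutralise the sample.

HBr + KOH → KBr + H2O
n(HBr) = 0.02070 L × 0.2821 mol/L = 5.839 × 10^-3 mol
n(KOH) = 5.839 × 10^-3 mol (1:1 stoichiometry)
V(KOH) = 5.839 × 10^-3 mol / 0.5138 mol/L = 0.01137 L = 11.37 mL

11.37 mL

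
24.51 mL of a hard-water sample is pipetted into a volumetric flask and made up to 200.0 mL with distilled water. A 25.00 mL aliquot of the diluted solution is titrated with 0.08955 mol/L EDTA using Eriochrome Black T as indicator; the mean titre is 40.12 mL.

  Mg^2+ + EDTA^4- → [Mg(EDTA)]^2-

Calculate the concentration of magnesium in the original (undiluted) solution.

n(EDTA) = 0.04012 × 0.08955 = 3.593 × 10^-3 mol
n(Mg2+) in the aliquot = 3.593 × 10^-3 mol (1:1 ratio)
[Mg2+]_dilute = 3.593 × 10^-3 / 0.02500 = 0.1437 mol/L
Dilution factor = 200.0 / 24.51 = 8.160
[Mg2+]_stock = 0.1437 × 8.160 = 1.173 mol/L

1.173 mol/L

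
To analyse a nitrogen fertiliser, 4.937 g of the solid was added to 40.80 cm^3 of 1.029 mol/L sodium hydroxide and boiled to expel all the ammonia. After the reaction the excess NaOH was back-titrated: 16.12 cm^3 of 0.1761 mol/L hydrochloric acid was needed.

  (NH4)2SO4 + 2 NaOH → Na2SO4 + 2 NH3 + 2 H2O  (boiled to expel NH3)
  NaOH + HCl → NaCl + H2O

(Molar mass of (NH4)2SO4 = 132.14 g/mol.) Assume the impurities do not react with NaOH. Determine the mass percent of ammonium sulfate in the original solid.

52.39 %

n(NaOH) added = 0.04080 × 1.029 = 0.04198 mol
n(HCl) used in back-titration = 0.01612 × 0.1761 = 2.839 × 10^-3 mol
n(NaOH) left over = 2.839 × 10^-3 mol (1:1 ratio)
n(NaOH) consumed by analyte = 0.04198 − 2.839 × 10^-3 = 0.03914 mol
From the 1:2 ratio, n((NH4)2SO4) = 1/2 × 0.03914 = 0.01957 mol
mass of (NH4)2SO4 = 0.01957 × 132.14 = 2.586 g
% (NH4)2SO4 = 2.586 / 4.937 × 100 = 52.39 %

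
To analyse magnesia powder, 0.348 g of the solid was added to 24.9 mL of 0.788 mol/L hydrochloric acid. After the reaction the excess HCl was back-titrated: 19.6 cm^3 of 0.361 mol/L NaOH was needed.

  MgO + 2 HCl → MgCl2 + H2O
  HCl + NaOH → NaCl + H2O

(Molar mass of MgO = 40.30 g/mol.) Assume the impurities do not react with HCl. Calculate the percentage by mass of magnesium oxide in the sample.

72.6 %

n(HCl) added = 0.0249 × 0.788 = 0.0196 mol
n(NaOH) used in back-titration = 0.0196 × 0.361 = 7.08 × 10^-3 mol
n(HCl) left over = 7.08 × 10^-3 mol (1:1 ratio)
n(HCl) consumed by analyte = 0.0196 − 7.08 × 10^-3 = 0.0125 mol
From the 1:2 ratio, n(MgO) = 1/2 × 0.0125 = 6.27 × 10^-3 mol
mass of MgO = 6.27 × 10^-3 × 40.30 = 0.253 g
% MgO = 0.253 / 0.348 × 100 = 72.6 %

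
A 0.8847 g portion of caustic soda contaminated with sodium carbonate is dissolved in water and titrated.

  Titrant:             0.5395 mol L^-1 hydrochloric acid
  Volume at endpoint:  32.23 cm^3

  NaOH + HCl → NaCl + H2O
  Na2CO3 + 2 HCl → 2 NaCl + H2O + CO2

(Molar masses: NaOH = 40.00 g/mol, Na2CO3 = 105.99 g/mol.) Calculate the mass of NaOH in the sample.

n(HCl) = 0.03223 × 0.5395 = 0.01739 mol
Let x = n(NaOH), y = n(Na2CO3).
Titrant: 1x + 2y = 0.01739;  mass: 40.00x + 105.99y = 0.8847
Solving, x = 2.830 × 10^-3 mol, y = 7.279 × 10^-3 mol
mass of NaOH = 2.830 × 10^-3 × 40.00 = 0.1132 g

0.1132 g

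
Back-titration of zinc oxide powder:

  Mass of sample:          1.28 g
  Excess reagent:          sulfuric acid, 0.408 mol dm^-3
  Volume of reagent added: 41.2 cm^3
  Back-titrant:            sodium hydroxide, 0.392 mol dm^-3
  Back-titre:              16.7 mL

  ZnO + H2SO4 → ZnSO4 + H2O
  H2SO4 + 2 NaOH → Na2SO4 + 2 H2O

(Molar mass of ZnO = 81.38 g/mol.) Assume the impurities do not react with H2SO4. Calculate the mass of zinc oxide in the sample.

n(H2SO4) added = 0.0412 × 0.408 = 0.0168 mol
n(NaOH) used in back-titration = 0.0167 × 0.392 = 6.55 × 10^-3 mol
From the 1:2 ratio, n(H2SO4) left over = 1/2 × 6.55 × 10^-3 = 3.27 × 10^-3 mol
n(H2SO4) consumed by analyte = 0.0168 − 3.27 × 10^-3 = 0.0135 mol
n(ZnO) = 0.0135 mol (1:1 ratio)
mass of ZnO = 0.0135 × 81.38 = 1.10 g

1.10 g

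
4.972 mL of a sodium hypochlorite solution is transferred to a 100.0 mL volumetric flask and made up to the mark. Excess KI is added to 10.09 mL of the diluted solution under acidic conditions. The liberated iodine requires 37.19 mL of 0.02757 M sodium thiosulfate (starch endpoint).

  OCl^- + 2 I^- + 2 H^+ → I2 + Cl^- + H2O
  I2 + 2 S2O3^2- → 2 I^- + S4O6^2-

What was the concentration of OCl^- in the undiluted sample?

1.022 M

n(S2O3^2-) = 0.03719 × 0.02757 = 1.025 × 10^-3 mol
n(I2) = n(S2O3^2-)/2 = 5.127 × 10^-4 mol
n(OCl^-) in the aliquot = 5.127 × 10^-4 mol (1:1 ratio)
[OCl^-]_dilute = 5.127 × 10^-4 / 0.01009 = 0.05081 mol/L
[OCl^-]_original = 0.05081 × 100.0/4.972 = 1.022 mol/L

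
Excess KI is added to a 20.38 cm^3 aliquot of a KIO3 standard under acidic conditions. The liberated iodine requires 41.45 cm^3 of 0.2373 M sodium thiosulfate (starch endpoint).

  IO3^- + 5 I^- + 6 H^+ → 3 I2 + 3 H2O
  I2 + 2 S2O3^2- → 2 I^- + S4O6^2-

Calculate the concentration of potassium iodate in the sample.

0.08044 M

n(S2O3^2-) = 0.04145 × 0.2373 = 9.836 × 10^-3 mol
n(I2) = n(S2O3^2-)/2 = 4.918 × 10^-3 mol
From the 1:3 ratio, n(IO3^-) in the aliquot = 1/3 × 4.918 × 10^-3 = 1.639 × 10^-3 mol
[IO3^-] = 1.639 × 10^-3 / 0.02038 = 0.08044 mol/L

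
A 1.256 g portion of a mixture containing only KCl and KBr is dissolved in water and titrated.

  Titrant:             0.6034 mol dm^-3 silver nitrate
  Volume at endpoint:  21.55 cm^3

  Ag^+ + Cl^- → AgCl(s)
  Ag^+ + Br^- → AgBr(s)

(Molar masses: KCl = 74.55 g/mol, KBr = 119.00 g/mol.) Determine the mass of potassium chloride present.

0.4887 g

n(AgNO3) = 0.02155 × 0.6034 = 0.01300 mol
Let x = n(KCl), y = n(KBr).
Titrant: 1x + 1y = 0.01300;  mass: 74.55x + 119.00y = 1.256
Solving, x = 6.555 × 10^-3 mol, y = 6.448 × 10^-3 mol
mass of KCl = 6.555 × 10^-3 × 74.55 = 0.4887 g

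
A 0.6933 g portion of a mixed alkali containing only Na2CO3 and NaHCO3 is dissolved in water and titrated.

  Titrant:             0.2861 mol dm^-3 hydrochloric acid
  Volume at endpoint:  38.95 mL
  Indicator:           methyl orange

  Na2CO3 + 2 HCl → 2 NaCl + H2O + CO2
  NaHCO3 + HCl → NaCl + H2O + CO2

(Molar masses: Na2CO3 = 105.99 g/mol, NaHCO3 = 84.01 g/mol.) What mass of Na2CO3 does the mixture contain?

n(HCl) = 0.03895 × 0.2861 = 0.01114 mol
Let x = n(Na2CO3), y = n(NaHCO3).
Titrant: 2x + 1y = 0.01114;  mass: 105.99x + 84.01y = 0.6933
Solving, x = 3.915 × 10^-3 mol, y = 3.313 × 10^-3 mol
mass of Na2CO3 = 3.915 × 10^-3 × 105.99 = 0.4150 g

0.4150 g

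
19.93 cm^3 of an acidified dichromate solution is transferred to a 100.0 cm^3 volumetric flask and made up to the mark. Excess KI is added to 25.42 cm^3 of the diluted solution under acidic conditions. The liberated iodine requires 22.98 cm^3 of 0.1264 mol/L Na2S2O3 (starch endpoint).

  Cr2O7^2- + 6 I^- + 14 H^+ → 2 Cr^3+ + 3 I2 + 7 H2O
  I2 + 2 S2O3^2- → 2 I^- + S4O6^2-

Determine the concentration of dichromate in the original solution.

n(S2O3^2-) = 0.02298 × 0.1264 = 2.905 × 10^-3 mol
n(I2) = n(S2O3^2-)/2 = 1.452 × 10^-3 mol
From the 1:3 ratio, n(Cr2O7^2-) in the aliquot = 1/3 × 1.452 × 10^-3 = 4.841 × 10^-4 mol
[Cr2O7^2-]_dilute = 4.841 × 10^-4 / 0.02542 = 0.01904 mol/L
[Cr2O7^2-]_original = 0.01904 × 100.0/19.93 = 0.09556 mol/L

0.09556 mol/L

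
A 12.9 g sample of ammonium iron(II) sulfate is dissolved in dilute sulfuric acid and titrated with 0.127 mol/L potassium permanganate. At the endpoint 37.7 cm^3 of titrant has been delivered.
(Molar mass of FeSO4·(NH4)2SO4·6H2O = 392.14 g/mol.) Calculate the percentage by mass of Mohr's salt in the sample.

MnO4^- + 5 Fe^2+ + 8 H^+ → Mn^2+ + 5 Fe^3+ + 4 H2O
n(KMnO4) = 0.0377 L × 0.127 mol/L = 4.79 × 10^-3 mol
From the 5:1 ratio, n(FeSO4·(NH4)2SO4·6H2O) = 5/1 × 4.79 × 10^-3 = 0.0239 mol
mass of FeSO4·(NH4)2SO4·6H2O = 0.0239 × 392.14 g/mol = 9.39 g
% FeSO4·(NH4)2SO4·6H2O = 9.39 / 12.9 × 100 = 72.8 %

72.8 %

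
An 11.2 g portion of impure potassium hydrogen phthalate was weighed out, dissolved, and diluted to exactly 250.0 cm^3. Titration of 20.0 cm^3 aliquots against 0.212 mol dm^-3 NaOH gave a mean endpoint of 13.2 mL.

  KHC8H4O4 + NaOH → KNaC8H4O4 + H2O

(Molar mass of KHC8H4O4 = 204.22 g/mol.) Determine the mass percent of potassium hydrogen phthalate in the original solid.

63.8 %

n(NaOH) per titration = 0.0132 × 0.212 = 2.80 × 10^-3 mol
n(KHC8H4O4) in each aliquot = 2.80 × 10^-3 mol (1:1 ratio)
n(KHC8H4O4) in the whole flask = 2.80 × 10^-3 × 250.0/20.0 = 0.0350 mol
mass of KHC8H4O4 = 0.0350 × 204.22 = 7.14 g
% KHC8H4O4 = 7.14 / 11.2 × 100 = 63.8 %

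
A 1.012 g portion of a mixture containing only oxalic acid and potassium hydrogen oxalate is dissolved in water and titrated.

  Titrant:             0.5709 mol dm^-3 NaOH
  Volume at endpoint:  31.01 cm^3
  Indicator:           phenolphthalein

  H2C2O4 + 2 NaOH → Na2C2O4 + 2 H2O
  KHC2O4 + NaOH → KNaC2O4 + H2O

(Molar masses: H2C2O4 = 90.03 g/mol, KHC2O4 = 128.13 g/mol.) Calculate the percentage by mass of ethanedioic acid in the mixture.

67.24 %

n(NaOH) = 0.03101 × 0.5709 = 0.01770 mol
Let x = n(H2C2O4), y = n(KHC2O4).
Titrant: 2x + 1y = 0.01770;  mass: 90.03x + 128.13y = 1.012
Solving, x = 7.558 × 10^-3 mol, y = 2.588 × 10^-3 mol
mass of H2C2O4 = 7.558 × 10^-3 × 90.03 = 0.6804 g
% H2C2O4 = 0.6804 / 1.012 × 100 = 67.24 %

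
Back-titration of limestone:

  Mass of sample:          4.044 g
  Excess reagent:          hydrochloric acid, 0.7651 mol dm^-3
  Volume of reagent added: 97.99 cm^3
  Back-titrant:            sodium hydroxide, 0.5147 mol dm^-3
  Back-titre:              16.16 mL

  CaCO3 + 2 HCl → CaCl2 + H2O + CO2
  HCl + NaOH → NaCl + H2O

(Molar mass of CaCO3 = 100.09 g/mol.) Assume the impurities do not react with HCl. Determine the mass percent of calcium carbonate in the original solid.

n(HCl) added = 0.09799 × 0.7651 = 0.07497 mol
n(NaOH) used in back-titration = 0.01616 × 0.5147 = 8.318 × 10^-3 mol
n(HCl) left over = 8.318 × 10^-3 mol (1:1 ratio)
n(HCl) consumed by analyte = 0.07497 − 8.318 × 10^-3 = 0.06665 mol
From the 1:2 ratio, n(CaCO3) = 1/2 × 0.06665 = 0.03333 mol
mass of CaCO3 = 0.03333 × 100.09 = 3.336 g
% CaCO3 = 3.336 / 4.044 × 100 = 82.49 %

82.49 %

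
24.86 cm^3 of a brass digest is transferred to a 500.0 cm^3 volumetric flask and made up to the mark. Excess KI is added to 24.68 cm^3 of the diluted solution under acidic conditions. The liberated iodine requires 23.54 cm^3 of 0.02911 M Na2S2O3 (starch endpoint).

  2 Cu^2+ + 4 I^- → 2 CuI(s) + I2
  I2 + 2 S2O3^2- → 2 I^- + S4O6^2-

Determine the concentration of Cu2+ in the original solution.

n(S2O3^2-) = 0.02354 × 0.02911 = 6.852 × 10^-4 mol
n(I2) = n(S2O3^2-)/2 = 3.426 × 10^-4 mol
From the 2:1 ratio, n(Cu2+) in the aliquot = 2/1 × 3.426 × 10^-4 = 6.852 × 10^-4 mol
[Cu2+]_dilute = 6.852 × 10^-4 / 0.02468 = 0.02777 mol/L
[Cu2+]_original = 0.02777 × 500.0/24.86 = 0.5584 mol/L

0.5584 M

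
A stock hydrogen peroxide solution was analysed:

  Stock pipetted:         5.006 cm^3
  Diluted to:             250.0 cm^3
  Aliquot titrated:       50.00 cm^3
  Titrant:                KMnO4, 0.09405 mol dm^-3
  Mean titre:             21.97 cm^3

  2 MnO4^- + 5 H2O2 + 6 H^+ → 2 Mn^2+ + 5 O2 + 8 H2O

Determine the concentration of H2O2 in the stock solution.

5.160 mol/L

n(KMnO4) = 0.02197 × 0.09405 = 2.066 × 10^-3 mol
From the 5:2 ratio, n(H2O2) in the aliquot = 5/2 × 2.066 × 10^-3 = 5.166 × 10^-3 mol
[H2O2]_dilute = 5.166 × 10^-3 / 0.05000 = 0.1033 mol/L
Dilution factor = 250.0 / 5.006 = 49.94
[H2O2]_stock = 0.1033 × 49.94 = 5.160 mol/L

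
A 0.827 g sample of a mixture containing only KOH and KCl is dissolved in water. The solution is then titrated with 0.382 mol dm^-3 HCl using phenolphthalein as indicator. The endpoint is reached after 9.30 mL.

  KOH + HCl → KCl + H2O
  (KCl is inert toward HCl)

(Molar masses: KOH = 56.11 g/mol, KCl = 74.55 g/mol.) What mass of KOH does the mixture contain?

n(HCl) = 0.00930 × 0.382 = 3.55 × 10^-3 mol
Let x = n(KOH), y = n(KCl).
Titrant: 1x = 3.55 × 10^-3;  mass: 56.11x + 74.55y = 0.827
Solving, x = 3.55 × 10^-3 mol, y = 8.42 × 10^-3 mol
mass of KOH = 3.55 × 10^-3 × 56.11 = 0.199 g

0.199 g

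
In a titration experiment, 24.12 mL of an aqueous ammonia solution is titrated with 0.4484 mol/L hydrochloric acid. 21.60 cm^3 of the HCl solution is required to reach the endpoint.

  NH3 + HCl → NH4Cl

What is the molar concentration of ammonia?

n(HCl) = 0.02160 L × 0.4484 mol/L = 9.685 × 10^-3 mol
n(NH3) = 9.685 × 10^-3 mol (1:1 mole ratio)
[NH3] = 9.685 × 10^-3 mol / 0.02412 L = 0.4016 mol/L

0.4016 mol/L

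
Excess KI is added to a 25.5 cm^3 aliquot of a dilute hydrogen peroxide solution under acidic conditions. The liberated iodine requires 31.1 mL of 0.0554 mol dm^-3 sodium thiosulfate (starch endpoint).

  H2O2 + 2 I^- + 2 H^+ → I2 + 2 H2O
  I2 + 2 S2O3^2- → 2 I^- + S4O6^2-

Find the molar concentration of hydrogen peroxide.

n(S2O3^2-) = 0.0311 × 0.0554 = 1.72 × 10^-3 mol
n(I2) = n(S2O3^2-)/2 = 8.61 × 10^-4 mol
n(H2O2) in the aliquot = 8.61 × 10^-4 mol (1:1 ratio)
[H2O2] = 8.61 × 10^-4 / 0.0255 = 0.0338 mol/L

0.0338 mol/L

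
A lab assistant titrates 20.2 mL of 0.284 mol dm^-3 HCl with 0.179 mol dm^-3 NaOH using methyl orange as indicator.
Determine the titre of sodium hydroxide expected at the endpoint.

HCl + NaOH → NaCl + H2O
n(HCl) = 0.0202 L × 0.284 mol/L = 5.74 × 10^-3 mol
n(NaOH) = 5.74 × 10^-3 mol (1:1 stoichiometry)
V(NaOH) = 5.74 × 10^-3 mol / 0.179 mol/L = 0.0320 L = 32.0 mL

32.0 mL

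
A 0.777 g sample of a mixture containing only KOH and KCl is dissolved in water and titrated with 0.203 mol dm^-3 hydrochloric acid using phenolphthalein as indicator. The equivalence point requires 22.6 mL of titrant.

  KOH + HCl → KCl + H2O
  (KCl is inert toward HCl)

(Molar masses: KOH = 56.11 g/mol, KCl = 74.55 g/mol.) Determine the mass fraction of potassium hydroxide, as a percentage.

33.1 %

n(HCl) = 0.0226 × 0.203 = 4.59 × 10^-3 mol
Let x = n(KOH), y = n(KCl).
Titrant: 1x = 4.59 × 10^-3;  mass: 56.11x + 74.55y = 0.777
Solving, x = 4.59 × 10^-3 mol, y = 6.97 × 10^-3 mol
mass of KOH = 4.59 × 10^-3 × 56.11 = 0.257 g
% KOH = 0.257 / 0.777 × 100 = 33.1 %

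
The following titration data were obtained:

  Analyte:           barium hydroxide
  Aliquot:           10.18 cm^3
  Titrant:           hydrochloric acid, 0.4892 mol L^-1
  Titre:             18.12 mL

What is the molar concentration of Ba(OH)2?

0.4354 mol/L

Ba(OH)2 + 2 HCl → BaCl2 + 2 H2O
n(HCl) = 0.01812 L × 0.4892 mol/L = 8.864 × 10^-3 mol
From the 1:2 mole ratio, n(Ba(OH)2) = 1/2 × 8.864 × 10^-3 = 4.432 × 10^-3 mol
[Ba(OH)2] = 4.432 × 10^-3 mol / 0.01018 L = 0.4354 mol/L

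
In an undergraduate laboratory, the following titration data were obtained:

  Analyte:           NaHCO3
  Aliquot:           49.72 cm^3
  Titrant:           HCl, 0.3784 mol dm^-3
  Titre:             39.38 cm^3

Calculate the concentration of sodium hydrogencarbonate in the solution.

0.2997 mol/L

NaHCO3 + HCl → NaCl + H2O + CO2
n(HCl) = 0.03938 L × 0.3784 mol/L = 0.01490 mol
n(NaHCO3) = 0.01490 mol (1:1 mole ratio)
[NaHCO3] = 0.01490 mol / 0.04972 L = 0.2997 mol/L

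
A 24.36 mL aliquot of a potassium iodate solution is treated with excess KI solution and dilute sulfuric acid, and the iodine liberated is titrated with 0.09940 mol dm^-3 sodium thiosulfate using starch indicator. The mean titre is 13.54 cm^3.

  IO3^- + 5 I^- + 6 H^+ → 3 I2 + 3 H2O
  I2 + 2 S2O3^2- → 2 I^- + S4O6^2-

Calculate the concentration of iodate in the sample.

0.009208 mol/L

n(S2O3^2-) = 0.01354 × 0.09940 = 1.346 × 10^-3 mol
n(I2) = n(S2O3^2-)/2 = 6.729 × 10^-4 mol
From the 1:3 ratio, n(IO3^-) in the aliquot = 1/3 × 6.729 × 10^-4 = 2.243 × 10^-4 mol
[IO3^-] = 2.243 × 10^-4 / 0.02436 = 0.009208 mol/L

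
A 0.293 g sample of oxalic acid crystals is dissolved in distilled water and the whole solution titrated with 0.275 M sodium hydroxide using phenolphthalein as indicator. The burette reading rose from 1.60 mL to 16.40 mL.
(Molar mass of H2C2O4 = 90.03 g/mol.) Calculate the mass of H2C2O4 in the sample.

0.183 g

H2C2O4 + 2 NaOH → Na2C2O4 + 2 H2O
n(NaOH) = 0.0148 L × 0.275 mol/L = 4.07 × 10^-3 mol
From the 1:2 ratio, n(H2C2O4) = 1/2 × 4.07 × 10^-3 = 2.04 × 10^-3 mol
mass of H2C2O4 = 2.04 × 10^-3 × 90.03 g/mol = 0.183 g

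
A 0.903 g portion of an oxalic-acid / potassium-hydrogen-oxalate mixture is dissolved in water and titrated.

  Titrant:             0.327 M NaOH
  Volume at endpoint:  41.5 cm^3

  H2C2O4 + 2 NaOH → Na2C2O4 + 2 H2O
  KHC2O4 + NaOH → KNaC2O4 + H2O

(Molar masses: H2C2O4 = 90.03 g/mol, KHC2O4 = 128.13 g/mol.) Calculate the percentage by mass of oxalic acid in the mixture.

50.1 %

n(NaOH) = 0.0415 × 0.327 = 0.0136 mol
Let x = n(H2C2O4), y = n(KHC2O4).
Titrant: 2x + 1y = 0.0136;  mass: 90.03x + 128.13y = 0.903
Solving, x = 5.03 × 10^-3 mol, y = 3.51 × 10^-3 mol
mass of H2C2O4 = 5.03 × 10^-3 × 90.03 = 0.453 g
% H2C2O4 = 0.453 / 0.903 × 100 = 50.1 %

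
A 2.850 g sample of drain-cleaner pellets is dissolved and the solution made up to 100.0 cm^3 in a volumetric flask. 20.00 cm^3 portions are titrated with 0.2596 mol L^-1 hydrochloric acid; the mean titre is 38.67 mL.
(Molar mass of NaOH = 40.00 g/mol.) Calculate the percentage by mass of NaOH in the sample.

NaOH + HCl → NaCl + H2O
n(HCl) per titration = 0.03867 × 0.2596 = 0.01004 mol
n(NaOH) in each aliquot = 0.01004 mol (1:1 ratio)
n(NaOH) in the whole flask = 0.01004 × 100.0/20.00 = 0.05019 mol
mass of NaOH = 0.05019 × 40.00 = 2.008 g
% NaOH = 2.008 / 2.850 × 100 = 70.45 %

70.45 %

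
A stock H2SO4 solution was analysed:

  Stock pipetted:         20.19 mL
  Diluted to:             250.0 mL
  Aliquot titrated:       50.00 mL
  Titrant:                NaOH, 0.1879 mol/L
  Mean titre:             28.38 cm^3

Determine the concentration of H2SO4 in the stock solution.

0.6603 mol/L

H2SO4 + 2 NaOH → Na2SO4 + 2 H2O
n(NaOH) = 0.02838 × 0.1879 = 5.333 × 10^-3 mol
From the 1:2 ratio, n(H2SO4) in the aliquot = 1/2 × 5.333 × 10^-3 = 2.666 × 10^-3 mol
[H2SO4]_dilute = 2.666 × 10^-3 / 0.05000 = 0.05333 mol/L
Dilution factor = 250.0 / 20.19 = 12.38
[H2SO4]_stock = 0.05333 × 12.38 = 0.6603 mol/L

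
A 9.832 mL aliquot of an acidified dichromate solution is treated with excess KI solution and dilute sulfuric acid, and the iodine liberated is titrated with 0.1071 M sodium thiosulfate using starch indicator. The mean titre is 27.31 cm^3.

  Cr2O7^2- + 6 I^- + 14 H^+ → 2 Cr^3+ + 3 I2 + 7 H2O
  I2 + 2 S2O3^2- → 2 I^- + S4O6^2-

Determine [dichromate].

0.04958 M

n(S2O3^2-) = 0.02731 × 0.1071 = 2.925 × 10^-3 mol
n(I2) = n(S2O3^2-)/2 = 1.462 × 10^-3 mol
From the 1:3 ratio, n(Cr2O7^2-) in the aliquot = 1/3 × 1.462 × 10^-3 = 4.875 × 10^-4 mol
[Cr2O7^2-] = 4.875 × 10^-4 / 0.009832 = 0.04958 mol/L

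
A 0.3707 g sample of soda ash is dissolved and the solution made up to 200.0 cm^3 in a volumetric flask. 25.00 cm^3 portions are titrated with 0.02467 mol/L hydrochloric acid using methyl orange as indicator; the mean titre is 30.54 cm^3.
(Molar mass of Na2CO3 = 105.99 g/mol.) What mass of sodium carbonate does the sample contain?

0.3194 g

Na2CO3 + 2 HCl → 2 NaCl + H2O + CO2
n(HCl) per titration = 0.03054 × 0.02467 = 7.534 × 10^-4 mol
From the 1:2 ratio, n(Na2CO3) in each aliquot = 1/2 × 7.534 × 10^-4 = 3.767 × 10^-4 mol
n(Na2CO3) in the whole flask = 3.767 × 10^-4 × 200.0/25.00 = 3.014 × 10^-3 mol
mass of Na2CO3 = 3.014 × 10^-3 × 105.99 = 0.3194 g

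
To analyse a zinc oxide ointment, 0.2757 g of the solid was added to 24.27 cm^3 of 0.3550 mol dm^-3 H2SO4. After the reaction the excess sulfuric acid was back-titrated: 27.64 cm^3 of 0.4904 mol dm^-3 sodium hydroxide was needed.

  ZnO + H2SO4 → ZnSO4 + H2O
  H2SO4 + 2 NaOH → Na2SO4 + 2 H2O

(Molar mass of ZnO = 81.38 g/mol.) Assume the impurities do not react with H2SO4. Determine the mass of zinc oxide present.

n(H2SO4) added = 0.02427 × 0.3550 = 8.616 × 10^-3 mol
n(NaOH) used in back-titration = 0.02764 × 0.4904 = 0.01355 mol
From the 1:2 ratio, n(H2SO4) left over = 1/2 × 0.01355 = 6.777 × 10^-3 mol
n(H2SO4) consumed by analyte = 8.616 × 10^-3 − 6.777 × 10^-3 = 1.839 × 10^-3 mol
n(ZnO) = 1.839 × 10^-3 mol (1:1 ratio)
mass of ZnO = 1.839 × 10^-3 × 81.38 = 0.1496 g

0.1496 g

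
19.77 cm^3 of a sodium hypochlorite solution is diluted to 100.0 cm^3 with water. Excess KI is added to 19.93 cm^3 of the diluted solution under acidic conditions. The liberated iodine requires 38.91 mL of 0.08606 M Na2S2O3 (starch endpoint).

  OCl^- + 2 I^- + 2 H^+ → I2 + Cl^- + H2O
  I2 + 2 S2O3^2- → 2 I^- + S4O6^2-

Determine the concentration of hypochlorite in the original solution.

0.4249 M

n(S2O3^2-) = 0.03891 × 0.08606 = 3.349 × 10^-3 mol
n(I2) = n(S2O3^2-)/2 = 1.674 × 10^-3 mol
n(OCl^-) in the aliquot = 1.674 × 10^-3 mol (1:1 ratio)
[OCl^-]_dilute = 1.674 × 10^-3 / 0.01993 = 0.08401 mol/L
[OCl^-]_original = 0.08401 × 100.0/19.77 = 0.4249 mol/L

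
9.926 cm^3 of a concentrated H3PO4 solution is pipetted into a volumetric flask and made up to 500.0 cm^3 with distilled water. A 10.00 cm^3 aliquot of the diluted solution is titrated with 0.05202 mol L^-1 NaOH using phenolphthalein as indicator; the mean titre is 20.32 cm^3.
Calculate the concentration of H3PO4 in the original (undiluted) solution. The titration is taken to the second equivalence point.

H3PO4 + 2 NaOH → Na2HPO4 + 2 H2O
n(NaOH) = 0.02032 × 0.05202 = 1.057 × 10^-3 mol
From the 1:2 ratio, n(H3PO4) in the aliquot = 1/2 × 1.057 × 10^-3 = 5.285 × 10^-4 mol
[H3PO4]_dilute = 5.285 × 10^-4 / 0.01000 = 0.05285 mol/L
Dilution factor = 500.0 / 9.926 = 50.37
[H3PO4]_stock = 0.05285 × 50.37 = 2.662 mol/L

2.662 mol/L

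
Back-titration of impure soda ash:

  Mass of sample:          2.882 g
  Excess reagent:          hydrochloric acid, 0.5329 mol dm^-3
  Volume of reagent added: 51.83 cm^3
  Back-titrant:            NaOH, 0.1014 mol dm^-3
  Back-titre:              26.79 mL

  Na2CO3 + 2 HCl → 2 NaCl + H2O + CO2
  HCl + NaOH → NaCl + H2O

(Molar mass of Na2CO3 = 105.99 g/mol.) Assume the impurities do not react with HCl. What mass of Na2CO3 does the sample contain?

n(HCl) added = 0.05183 × 0.5329 = 0.02762 mol
n(NaOH) used in back-titration = 0.02679 × 0.1014 = 2.717 × 10^-3 mol
n(HCl) left over = 2.717 × 10^-3 mol (1:1 ratio)
n(HCl) consumed by analyte = 0.02762 − 2.717 × 10^-3 = 0.02490 mol
From the 1:2 ratio, n(Na2CO3) = 1/2 × 0.02490 = 0.01245 mol
mass of Na2CO3 = 0.01245 × 105.99 = 1.320 g

1.320 g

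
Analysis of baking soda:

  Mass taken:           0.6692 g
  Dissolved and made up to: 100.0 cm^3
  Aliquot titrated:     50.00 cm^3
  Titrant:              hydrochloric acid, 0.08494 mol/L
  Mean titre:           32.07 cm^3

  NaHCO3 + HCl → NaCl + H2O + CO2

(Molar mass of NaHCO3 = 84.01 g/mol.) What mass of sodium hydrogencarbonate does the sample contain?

0.4577 g

n(HCl) per titration = 0.03207 × 0.08494 = 2.724 × 10^-3 mol
n(NaHCO3) in each aliquot = 2.724 × 10^-3 mol (1:1 ratio)
n(NaHCO3) in the whole flask = 2.724 × 10^-3 × 100.0/50.00 = 5.448 × 10^-3 mol
mass of NaHCO3 = 5.448 × 10^-3 × 84.01 = 0.4577 g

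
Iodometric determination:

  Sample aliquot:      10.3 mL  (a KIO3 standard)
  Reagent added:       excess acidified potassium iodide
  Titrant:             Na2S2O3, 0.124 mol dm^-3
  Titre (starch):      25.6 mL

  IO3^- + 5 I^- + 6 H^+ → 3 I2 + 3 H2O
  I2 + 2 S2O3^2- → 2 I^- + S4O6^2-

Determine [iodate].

n(S2O3^2-) = 0.0256 × 0.124 = 3.17 × 10^-3 mol
n(I2) = n(S2O3^2-)/2 = 1.59 × 10^-3 mol
From the 1:3 ratio, n(IO3^-) in the aliquot = 1/3 × 1.59 × 10^-3 = 5.29 × 10^-4 mol
[IO3^-] = 5.29 × 10^-4 / 0.0103 = 0.0514 mol/L

0.0514 mol/L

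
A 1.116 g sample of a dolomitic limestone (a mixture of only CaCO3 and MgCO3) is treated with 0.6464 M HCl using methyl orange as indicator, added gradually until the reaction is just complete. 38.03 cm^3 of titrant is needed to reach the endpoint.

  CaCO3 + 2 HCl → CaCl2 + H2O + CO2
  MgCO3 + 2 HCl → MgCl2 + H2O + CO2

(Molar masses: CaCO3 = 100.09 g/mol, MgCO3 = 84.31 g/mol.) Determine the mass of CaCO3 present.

n(HCl) = 0.03803 × 0.6464 = 0.02458 mol
Let x = n(CaCO3), y = n(MgCO3).
Titrant: 2x + 2y = 0.02458;  mass: 100.09x + 84.31y = 1.116
Solving, x = 5.052 × 10^-3 mol, y = 7.239 × 10^-3 mol
mass of CaCO3 = 5.052 × 10^-3 × 100.09 = 0.5057 g

0.5057 g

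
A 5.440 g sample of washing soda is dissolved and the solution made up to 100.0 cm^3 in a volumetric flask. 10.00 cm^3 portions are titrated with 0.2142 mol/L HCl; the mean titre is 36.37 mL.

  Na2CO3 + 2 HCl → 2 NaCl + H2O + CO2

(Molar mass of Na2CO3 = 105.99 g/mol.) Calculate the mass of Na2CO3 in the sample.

4.129 g

n(HCl) per titration = 0.03637 × 0.2142 = 7.790 × 10^-3 mol
From the 1:2 ratio, n(Na2CO3) in each aliquot = 1/2 × 7.790 × 10^-3 = 3.895 × 10^-3 mol
n(Na2CO3) in the whole flask = 3.895 × 10^-3 × 100.0/10.00 = 0.03895 mol
mass of Na2CO3 = 0.03895 × 105.99 = 4.129 g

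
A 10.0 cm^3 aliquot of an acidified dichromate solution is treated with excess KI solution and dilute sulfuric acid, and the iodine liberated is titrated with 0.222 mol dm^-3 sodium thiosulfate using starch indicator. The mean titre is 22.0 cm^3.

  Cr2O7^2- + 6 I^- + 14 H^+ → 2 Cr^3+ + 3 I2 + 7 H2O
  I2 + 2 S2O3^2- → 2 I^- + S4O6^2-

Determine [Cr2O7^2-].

0.0814 mol/L

n(S2O3^2-) = 0.0220 × 0.222 = 4.88 × 10^-3 mol
n(I2) = n(S2O3^2-)/2 = 2.44 × 10^-3 mol
From the 1:3 ratio, n(Cr2O7^2-) in the aliquot = 1/3 × 2.44 × 10^-3 = 8.14 × 10^-4 mol
[Cr2O7^2-] = 8.14 × 10^-4 / 0.0100 = 0.0814 mol/L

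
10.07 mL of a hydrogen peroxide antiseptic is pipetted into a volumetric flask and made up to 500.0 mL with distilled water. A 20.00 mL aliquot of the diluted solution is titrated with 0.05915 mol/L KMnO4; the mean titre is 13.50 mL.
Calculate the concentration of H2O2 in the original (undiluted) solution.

2 MnO4^- + 5 H2O2 + 6 H^+ → 2 Mn^2+ + 5 O2 + 8 H2O
n(KMnO4) = 0.01350 × 0.05915 = 7.985 × 10^-4 mol
From the 5:2 ratio, n(H2O2) in the aliquot = 5/2 × 7.985 × 10^-4 = 1.996 × 10^-3 mol
[H2O2]_dilute = 1.996 × 10^-3 / 0.02000 = 0.09982 mol/L
Dilution factor = 500.0 / 10.07 = 49.65
[H2O2]_stock = 0.09982 × 49.65 = 4.956 mol/L

4.956 mol/L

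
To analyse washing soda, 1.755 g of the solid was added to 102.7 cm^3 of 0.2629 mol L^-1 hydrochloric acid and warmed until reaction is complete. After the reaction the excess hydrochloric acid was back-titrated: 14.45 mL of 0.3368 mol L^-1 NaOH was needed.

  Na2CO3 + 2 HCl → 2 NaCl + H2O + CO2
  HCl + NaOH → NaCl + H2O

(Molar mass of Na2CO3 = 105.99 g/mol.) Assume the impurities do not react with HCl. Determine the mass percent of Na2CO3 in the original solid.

n(HCl) added = 0.1027 × 0.2629 = 0.02700 mol
n(NaOH) used in back-titration = 0.01445 × 0.3368 = 4.867 × 10^-3 mol
n(HCl) left over = 4.867 × 10^-3 mol (1:1 ratio)
n(HCl) consumed by analyte = 0.02700 − 4.867 × 10^-3 = 0.02213 mol
From the 1:2 ratio, n(Na2CO3) = 1/2 × 0.02213 = 0.01107 mol
mass of Na2CO3 = 0.01107 × 105.99 = 1.173 g
% Na2CO3 = 1.173 / 1.755 × 100 = 66.83 %

66.83 %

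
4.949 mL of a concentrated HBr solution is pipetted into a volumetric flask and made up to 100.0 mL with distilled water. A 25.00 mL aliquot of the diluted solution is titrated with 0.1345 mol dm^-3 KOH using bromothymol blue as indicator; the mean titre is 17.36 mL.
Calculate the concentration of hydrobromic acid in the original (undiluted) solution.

1.887 mol/L

HBr + KOH → KBr + H2O
n(KOH) = 0.01736 × 0.1345 = 2.335 × 10^-3 mol
n(HBr) in the aliquot = 2.335 × 10^-3 mol (1:1 ratio)
[HBr]_dilute = 2.335 × 10^-3 / 0.02500 = 0.09340 mol/L
Dilution factor = 100.0 / 4.949 = 20.21
[HBr]_stock = 0.09340 × 20.21 = 1.887 mol/L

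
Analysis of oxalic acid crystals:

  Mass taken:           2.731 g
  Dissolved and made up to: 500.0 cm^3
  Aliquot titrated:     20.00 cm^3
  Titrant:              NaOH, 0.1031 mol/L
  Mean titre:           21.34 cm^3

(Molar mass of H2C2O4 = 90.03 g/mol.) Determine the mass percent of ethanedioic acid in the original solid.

H2C2O4 + 2 NaOH → Na2C2O4 + 2 H2O
n(NaOH) per titration = 0.02134 × 0.1031 = 2.200 × 10^-3 mol
From the 1:2 ratio, n(H2C2O4) in each aliquot = 1/2 × 2.200 × 10^-3 = 1.100 × 10^-3 mol
n(H2C2O4) in the whole flask = 1.100 × 10^-3 × 500.0/20.00 = 0.02750 mol
mass of H2C2O4 = 0.02750 × 90.03 = 2.476 g
% H2C2O4 = 2.476 / 2.731 × 100 = 90.66 %

90.66 %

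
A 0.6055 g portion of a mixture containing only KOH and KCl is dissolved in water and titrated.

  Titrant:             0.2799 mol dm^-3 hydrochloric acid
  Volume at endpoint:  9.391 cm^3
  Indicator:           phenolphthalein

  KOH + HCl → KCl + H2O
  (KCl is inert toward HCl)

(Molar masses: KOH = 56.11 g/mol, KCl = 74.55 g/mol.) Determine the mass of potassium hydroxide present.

0.1475 g

n(HCl) = 0.009391 × 0.2799 = 2.629 × 10^-3 mol
Let x = n(KOH), y = n(KCl).
Titrant: 1x = 2.629 × 10^-3;  mass: 56.11x + 74.55y = 0.6055
Solving, x = 2.629 × 10^-3 mol, y = 6.144 × 10^-3 mol
mass of KOH = 2.629 × 10^-3 × 56.11 = 0.1475 g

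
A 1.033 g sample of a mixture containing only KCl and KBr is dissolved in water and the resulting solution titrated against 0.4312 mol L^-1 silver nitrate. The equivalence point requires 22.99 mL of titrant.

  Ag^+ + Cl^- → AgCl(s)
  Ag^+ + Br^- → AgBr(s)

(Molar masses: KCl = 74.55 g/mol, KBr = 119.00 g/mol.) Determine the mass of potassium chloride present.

0.2460 g

n(AgNO3) = 0.02299 × 0.4312 = 9.913 × 10^-3 mol
Let x = n(KCl), y = n(KBr).
Titrant: 1x + 1y = 9.913 × 10^-3;  mass: 74.55x + 119.00y = 1.033
Solving, x = 3.300 × 10^-3 mol, y = 6.613 × 10^-3 mol
mass of KCl = 3.300 × 10^-3 × 74.55 = 0.2460 g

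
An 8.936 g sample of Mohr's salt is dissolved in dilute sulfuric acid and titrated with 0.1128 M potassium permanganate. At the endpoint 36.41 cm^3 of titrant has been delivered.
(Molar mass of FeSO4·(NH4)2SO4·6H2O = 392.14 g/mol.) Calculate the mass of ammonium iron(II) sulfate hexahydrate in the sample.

MnO4^- + 5 Fe^2+ + 8 H^+ → Mn^2+ + 5 Fe^3+ + 4 H2O
n(KMnO4) = 0.03641 L × 0.1128 mol/L = 4.107 × 10^-3 mol
From the 5:1 ratio, n(FeSO4·(NH4)2SO4·6H2O) = 5/1 × 4.107 × 10^-3 = 0.02054 mol
mass of FeSO4·(NH4)2SO4·6H2O = 0.02054 × 392.14 g/mol = 8.053 g

8.053 g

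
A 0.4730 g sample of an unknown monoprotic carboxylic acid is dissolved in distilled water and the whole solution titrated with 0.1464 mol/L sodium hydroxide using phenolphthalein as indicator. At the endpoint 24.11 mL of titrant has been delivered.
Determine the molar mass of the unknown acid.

n(NaOH) = 0.02411 L × 0.1464 mol/L = 3.530 × 10^-3 mol
n(HA) = 3.530 × 10^-3 mol (1:1 ratio)
M = m / n = 0.4730 g / 3.530 × 10^-3 mol = 134.0 g/mol

134.0 g/mol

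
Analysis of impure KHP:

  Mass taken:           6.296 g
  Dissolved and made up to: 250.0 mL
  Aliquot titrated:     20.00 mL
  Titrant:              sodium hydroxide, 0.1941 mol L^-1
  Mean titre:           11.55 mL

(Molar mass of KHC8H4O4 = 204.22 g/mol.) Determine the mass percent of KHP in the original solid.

90.90 %

KHC8H4O4 + NaOH → KNaC8H4O4 + H2O
n(NaOH) per titration = 0.01155 × 0.1941 = 2.242 × 10^-3 mol
n(KHC8H4O4) in each aliquot = 2.242 × 10^-3 mol (1:1 ratio)
n(KHC8H4O4) in the whole flask = 2.242 × 10^-3 × 250.0/20.00 = 0.02802 mol
mass of KHC8H4O4 = 0.02802 × 204.22 = 5.723 g
% KHC8H4O4 = 5.723 / 6.296 × 100 = 90.90 %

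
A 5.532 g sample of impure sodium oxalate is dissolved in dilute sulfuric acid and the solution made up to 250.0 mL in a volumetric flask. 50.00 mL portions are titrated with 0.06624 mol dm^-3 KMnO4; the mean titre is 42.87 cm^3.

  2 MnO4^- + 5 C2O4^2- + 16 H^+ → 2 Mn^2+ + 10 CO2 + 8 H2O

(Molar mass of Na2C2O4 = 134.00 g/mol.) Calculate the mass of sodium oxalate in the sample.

n(KMnO4) per titration = 0.04287 × 0.06624 = 2.840 × 10^-3 mol
From the 5:2 ratio, n(Na2C2O4) in each aliquot = 5/2 × 2.840 × 10^-3 = 7.099 × 10^-3 mol
n(Na2C2O4) in the whole flask = 7.099 × 10^-3 × 250.0/50.00 = 0.03550 mol
mass of Na2C2O4 = 0.03550 × 134.00 = 4.757 g

4.757 g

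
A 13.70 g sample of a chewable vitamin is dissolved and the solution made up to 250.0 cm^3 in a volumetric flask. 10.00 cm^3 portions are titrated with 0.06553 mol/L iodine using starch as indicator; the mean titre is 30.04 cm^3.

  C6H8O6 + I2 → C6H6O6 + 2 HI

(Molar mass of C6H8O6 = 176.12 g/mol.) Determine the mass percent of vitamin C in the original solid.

63.27 %

n(I2) per titration = 0.03004 × 0.06553 = 1.969 × 10^-3 mol
n(C6H8O6) in each aliquot = 1.969 × 10^-3 mol (1:1 ratio)
n(C6H8O6) in the whole flask = 1.969 × 10^-3 × 250.0/10.00 = 0.04921 mol
mass of C6H8O6 = 0.04921 × 176.12 = 8.667 g
% C6H8O6 = 8.667 / 13.70 × 100 = 63.27 %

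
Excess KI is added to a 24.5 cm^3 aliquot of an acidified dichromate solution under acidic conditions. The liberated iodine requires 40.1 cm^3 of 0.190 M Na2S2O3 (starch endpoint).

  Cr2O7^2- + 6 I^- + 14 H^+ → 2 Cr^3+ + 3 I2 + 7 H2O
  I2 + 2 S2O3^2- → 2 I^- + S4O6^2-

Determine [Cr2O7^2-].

0.0518 M

n(S2O3^2-) = 0.0401 × 0.190 = 7.62 × 10^-3 mol
n(I2) = n(S2O3^2-)/2 = 3.81 × 10^-3 mol
From the 1:3 ratio, n(Cr2O7^2-) in the aliquot = 1/3 × 3.81 × 10^-3 = 1.27 × 10^-3 mol
[Cr2O7^2-] = 1.27 × 10^-3 / 0.0245 = 0.0518 mol/L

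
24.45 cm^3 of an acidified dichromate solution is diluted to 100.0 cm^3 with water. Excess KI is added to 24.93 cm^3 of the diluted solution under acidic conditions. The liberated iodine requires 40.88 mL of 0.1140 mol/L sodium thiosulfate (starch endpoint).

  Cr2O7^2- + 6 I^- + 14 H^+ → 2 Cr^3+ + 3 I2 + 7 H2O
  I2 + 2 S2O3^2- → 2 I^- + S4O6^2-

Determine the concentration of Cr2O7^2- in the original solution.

n(S2O3^2-) = 0.04088 × 0.1140 = 4.660 × 10^-3 mol
n(I2) = n(S2O3^2-)/2 = 2.330 × 10^-3 mol
From the 1:3 ratio, n(Cr2O7^2-) in the aliquot = 1/3 × 2.330 × 10^-3 = 7.767 × 10^-4 mol
[Cr2O7^2-]_dilute = 7.767 × 10^-4 / 0.02493 = 0.03116 mol/L
[Cr2O7^2-]_original = 0.03116 × 100.0/24.45 = 0.1274 mol/L

0.1274 mol/L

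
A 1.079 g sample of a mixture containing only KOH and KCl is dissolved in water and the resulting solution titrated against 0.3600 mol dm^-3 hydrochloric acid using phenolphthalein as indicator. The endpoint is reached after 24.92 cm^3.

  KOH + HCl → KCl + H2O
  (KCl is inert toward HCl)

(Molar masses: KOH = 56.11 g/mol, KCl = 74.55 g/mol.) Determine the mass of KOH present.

0.5034 g

n(HCl) = 0.02492 × 0.3600 = 8.971 × 10^-3 mol
Let x = n(KOH), y = n(KCl).
Titrant: 1x = 8.971 × 10^-3;  mass: 56.11x + 74.55y = 1.079
Solving, x = 8.971 × 10^-3 mol, y = 7.721 × 10^-3 mol
mass of KOH = 8.971 × 10^-3 × 56.11 = 0.5034 g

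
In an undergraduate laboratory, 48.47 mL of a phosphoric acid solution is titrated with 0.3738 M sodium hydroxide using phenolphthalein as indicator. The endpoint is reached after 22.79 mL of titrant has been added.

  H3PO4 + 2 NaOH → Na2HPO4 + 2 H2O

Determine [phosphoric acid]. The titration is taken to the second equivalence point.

0.08788 M

n(NaOH) = 0.02279 L × 0.3738 mol/L = 8.519 × 10^-3 mol
From the 1:2 mole ratio, n(H3PO4) = 1/2 × 8.519 × 10^-3 = 4.259 × 10^-3 mol
[H3PO4] = 4.259 × 10^-3 mol / 0.04847 L = 0.08788 mol/L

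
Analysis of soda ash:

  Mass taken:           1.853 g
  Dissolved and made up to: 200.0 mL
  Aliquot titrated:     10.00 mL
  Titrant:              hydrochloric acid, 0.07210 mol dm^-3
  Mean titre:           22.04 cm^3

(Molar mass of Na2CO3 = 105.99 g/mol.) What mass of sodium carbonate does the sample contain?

1.684 g

Na2CO3 + 2 HCl → 2 NaCl + H2O + CO2
n(HCl) per titration = 0.02204 × 0.07210 = 1.589 × 10^-3 mol
From the 1:2 ratio, n(Na2CO3) in each aliquot = 1/2 × 1.589 × 10^-3 = 7.945 × 10^-4 mol
n(Na2CO3) in the whole flask = 7.945 × 10^-4 × 200.0/10.00 = 0.01589 mol
mass of Na2CO3 = 0.01589 × 105.99 = 1.684 g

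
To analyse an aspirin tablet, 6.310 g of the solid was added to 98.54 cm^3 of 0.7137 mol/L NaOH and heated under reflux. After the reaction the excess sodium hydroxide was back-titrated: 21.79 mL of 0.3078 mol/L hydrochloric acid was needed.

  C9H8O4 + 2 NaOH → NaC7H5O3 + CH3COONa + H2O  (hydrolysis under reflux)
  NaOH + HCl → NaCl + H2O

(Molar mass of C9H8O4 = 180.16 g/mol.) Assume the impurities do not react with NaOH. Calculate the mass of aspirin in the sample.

n(NaOH) added = 0.09854 × 0.7137 = 0.07033 mol
n(HCl) used in back-titration = 0.02179 × 0.3078 = 6.707 × 10^-3 mol
n(NaOH) left over = 6.707 × 10^-3 mol (1:1 ratio)
n(NaOH) consumed by analyte = 0.07033 − 6.707 × 10^-3 = 0.06362 mol
From the 1:2 ratio, n(C9H8O4) = 1/2 × 0.06362 = 0.03181 mol
mass of C9H8O4 = 0.03181 × 180.16 = 5.731 g

5.731 g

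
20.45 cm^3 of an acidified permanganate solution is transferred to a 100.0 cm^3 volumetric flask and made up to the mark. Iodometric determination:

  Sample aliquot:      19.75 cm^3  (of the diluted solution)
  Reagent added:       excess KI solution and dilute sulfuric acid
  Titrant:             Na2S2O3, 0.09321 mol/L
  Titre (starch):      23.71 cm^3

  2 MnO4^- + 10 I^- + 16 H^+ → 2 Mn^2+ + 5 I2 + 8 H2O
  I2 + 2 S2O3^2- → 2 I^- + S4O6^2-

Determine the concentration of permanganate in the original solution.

0.1094 mol/L

n(S2O3^2-) = 0.02371 × 0.09321 = 2.210 × 10^-3 mol
n(I2) = n(S2O3^2-)/2 = 1.105 × 10^-3 mol
From the 2:5 ratio, n(MnO4^-) in the aliquot = 2/5 × 1.105 × 10^-3 = 4.420 × 10^-4 mol
[MnO4^-]_dilute = 4.420 × 10^-4 / 0.01975 = 0.02238 mol/L
[MnO4^-]_original = 0.02238 × 100.0/20.45 = 0.1094 mol/L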